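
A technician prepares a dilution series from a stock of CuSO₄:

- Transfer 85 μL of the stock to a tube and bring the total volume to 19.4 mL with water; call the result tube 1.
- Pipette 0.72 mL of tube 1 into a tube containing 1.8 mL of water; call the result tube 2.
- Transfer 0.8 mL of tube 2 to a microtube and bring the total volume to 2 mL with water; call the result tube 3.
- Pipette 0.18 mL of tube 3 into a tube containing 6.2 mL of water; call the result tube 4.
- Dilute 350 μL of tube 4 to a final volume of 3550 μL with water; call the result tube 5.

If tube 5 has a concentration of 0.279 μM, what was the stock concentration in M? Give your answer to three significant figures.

0.200 M

Step 1: 85 μL brought to 19.4 mL → factor 19400/85 = 228.24
Step 2: 0.72 mL + 1.8 mL = 2.52 mL total → factor 2.52/0.72 = 3.5
Step 3: 0.8 mL brought to 2 mL → factor 2/0.8 = 2.5
Step 4: 0.18 mL + 6.2 mL = 6.38 mL total → factor 6.38/0.18 = 35.444
Step 5: 350 μL brought to 3550 μL → factor 3550/350 = 10.143
Overall dilution factor = 228.24 × 3.5 × 2.5 × 35.444 × 10.143 = 7.1796 × 10^5
Stock = 0.279 μM × 7.1796 × 10^5 = 2.003 × 10^5 μM = 0.200 M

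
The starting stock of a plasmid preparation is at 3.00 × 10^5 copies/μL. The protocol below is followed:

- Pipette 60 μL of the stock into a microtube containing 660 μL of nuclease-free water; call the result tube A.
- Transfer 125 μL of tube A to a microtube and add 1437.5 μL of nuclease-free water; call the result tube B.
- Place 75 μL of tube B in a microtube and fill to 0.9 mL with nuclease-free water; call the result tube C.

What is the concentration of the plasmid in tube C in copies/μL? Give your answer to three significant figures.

Step 1: 60 μL + 660 μL = 720 μL total → factor 720/60 = 12
Step 2: 125 μL + 1437.5 μL = 1562.5 μL total → factor 1562.5/125 = 12.5
Step 3: 75 μL brought to 0.9 mL → factor 900/75 = 12
Overall dilution factor = 12 × 12.5 × 12 = 1800
Final = 3.00 × 10^5 copies/μL / 1800 = 167 copies/μL

167 copies/μL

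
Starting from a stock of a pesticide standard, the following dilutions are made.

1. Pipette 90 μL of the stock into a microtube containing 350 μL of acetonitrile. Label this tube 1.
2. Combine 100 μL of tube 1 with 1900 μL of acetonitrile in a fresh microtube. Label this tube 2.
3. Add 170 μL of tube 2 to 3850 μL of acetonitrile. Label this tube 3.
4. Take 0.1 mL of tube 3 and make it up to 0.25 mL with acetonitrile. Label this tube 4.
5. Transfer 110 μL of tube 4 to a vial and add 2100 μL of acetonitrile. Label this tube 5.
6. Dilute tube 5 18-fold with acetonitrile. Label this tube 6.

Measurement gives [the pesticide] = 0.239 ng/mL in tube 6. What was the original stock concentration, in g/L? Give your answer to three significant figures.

0.500 g/L

Step 1: 90 μL + 350 μL = 440 μL total → factor 440/90 = 4.8889
Step 2: 100 μL + 1900 μL = 2000 μL total → factor 2000/100 = 20
Step 3: 170 μL + 3850 μL = 4020 μL total → factor 4020/170 = 23.647
Step 4: 0.1 mL brought to 0.25 mL → factor 0.25/0.1 = 2.5
Step 5: 110 μL + 2100 μL = 2210 μL total → factor 2210/110 = 20.091
Step 6: 18-fold → factor 18
Overall dilution factor = 4.8889 × 20 × 23.647 × 2.5 × 20.091 × 18 = 2.0904 × 10^6
Stock = 0.239 ng/mL × 2.0904 × 10^6 = 4.996 × 10^5 ng/mL = 0.500 g/L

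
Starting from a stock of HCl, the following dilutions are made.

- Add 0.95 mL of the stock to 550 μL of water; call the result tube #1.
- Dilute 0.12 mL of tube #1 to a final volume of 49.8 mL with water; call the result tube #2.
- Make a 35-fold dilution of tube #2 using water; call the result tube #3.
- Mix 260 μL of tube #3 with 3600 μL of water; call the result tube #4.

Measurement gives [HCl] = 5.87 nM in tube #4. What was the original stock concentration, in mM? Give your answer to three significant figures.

Step 1: 0.95 mL + 550 μL = 1.5 mL total → factor 1.5/0.95 = 1.5789
Step 2: 0.12 mL brought to 49.8 mL → factor 49.8/0.12 = 415
Step 3: 35-fold → factor 35
Step 4: 260 μL + 3600 μL = 3860 μL total → factor 3860/260 = 14.846
Overall dilution factor = 1.5789 × 415 × 35 × 14.846 = 3.4048 × 10^5
Stock = 5.87 nM × 3.4048 × 10^5 = 1.999 × 10^6 nM = 2.00 mM

2.00 mM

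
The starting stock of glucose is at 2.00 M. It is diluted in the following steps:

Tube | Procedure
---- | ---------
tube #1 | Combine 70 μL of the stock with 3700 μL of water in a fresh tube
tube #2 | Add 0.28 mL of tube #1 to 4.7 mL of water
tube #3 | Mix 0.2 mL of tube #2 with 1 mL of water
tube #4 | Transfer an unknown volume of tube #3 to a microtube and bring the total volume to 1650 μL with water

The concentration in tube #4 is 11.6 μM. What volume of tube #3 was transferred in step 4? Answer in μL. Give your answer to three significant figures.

55.0 μL

Step 1: 70 μL + 3700 μL = 3770 μL total → factor 3770/70 = 53.857
Step 2: 0.28 mL + 4.7 mL = 4.98 mL total → factor 4.98/0.28 = 17.786
Step 3: 0.2 mL + 1 mL = 1.2 mL total → factor 1.2/0.2 = 6
Step 4: v brought to 1650 μL → factor = 1650 μL/v
Product of known-step factors = 5747.3
Overall factor = 2.00 M / (11.6 μM) = 1.7241 × 10^5
Step-4 factor = 1.7241 × 10^5 / 5747.3 = 29.999
v = 1650 μL / 29.999 = 55.0 μL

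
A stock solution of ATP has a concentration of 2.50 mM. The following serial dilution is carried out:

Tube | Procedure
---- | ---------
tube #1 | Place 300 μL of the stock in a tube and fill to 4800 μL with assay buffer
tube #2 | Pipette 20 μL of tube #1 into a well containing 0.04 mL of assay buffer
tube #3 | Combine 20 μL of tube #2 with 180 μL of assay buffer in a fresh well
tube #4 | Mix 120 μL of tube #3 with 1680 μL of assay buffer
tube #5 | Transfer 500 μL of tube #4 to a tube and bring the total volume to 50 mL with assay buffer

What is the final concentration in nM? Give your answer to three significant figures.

Step 1: 300 μL brought to 4800 μL → factor 4800/300 = 16
Step 2: 20 μL + 0.04 mL = 60 μL total → factor 60/20 = 3
Step 3: 20 μL + 180 μL = 200 μL total → factor 200/20 = 10
Step 4: 120 μL + 1680 μL = 1800 μL total → factor 1800/120 = 15
Step 5: 500 μL brought to 50 mL → factor 50000/500 = 100
Overall dilution factor = 16 × 3 × 10 × 15 × 100 = 7.2 × 10^5
Final = 2.50 mM / 7.2 × 10^5 = 3.472 × 10^-6 mM = 3.47 nM

3.47 nM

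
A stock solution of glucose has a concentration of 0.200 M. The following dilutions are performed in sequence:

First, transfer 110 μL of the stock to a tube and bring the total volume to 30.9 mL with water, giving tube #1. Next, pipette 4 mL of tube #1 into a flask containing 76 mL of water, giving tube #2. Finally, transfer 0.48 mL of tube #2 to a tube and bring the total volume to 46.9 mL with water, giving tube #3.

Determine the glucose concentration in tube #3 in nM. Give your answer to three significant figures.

364 nM

Step 1: 110 μL brought to 30.9 mL → factor 30900/110 = 280.91
Step 2: 4 mL + 76 mL = 80 mL total → factor 80/4 = 20
Step 3: 0.48 mL brought to 46.9 mL → factor 46.9/0.48 = 97.708
Overall dilution factor = 280.91 × 20 × 97.708 = 5.4894 × 10^5
Final = 0.200 M / 5.4894 × 10^5 = 3.643 × 10^-7 M = 364 nM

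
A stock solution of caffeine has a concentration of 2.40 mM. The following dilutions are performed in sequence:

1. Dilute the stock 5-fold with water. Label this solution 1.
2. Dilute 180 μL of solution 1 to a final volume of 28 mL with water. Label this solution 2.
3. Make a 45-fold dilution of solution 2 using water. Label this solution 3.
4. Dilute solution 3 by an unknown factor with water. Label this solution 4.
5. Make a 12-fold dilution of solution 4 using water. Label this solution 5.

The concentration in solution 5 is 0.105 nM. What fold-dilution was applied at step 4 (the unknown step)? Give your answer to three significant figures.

Step 1: 5-fold → factor 5
Step 2: 180 μL brought to 28 mL → factor 28000/180 = 155.56
Step 3: 45-fold → factor 45
Step 4: unknown factor x
Step 5: 12-fold → factor 12
Product of known-step factors = 4.2 × 10^5
Overall factor = 2.40 mM / (0.105 nM) = 2.2857 × 10^7
x = 2.2857 × 10^7 / 4.2 × 10^5 = 54.4

54.4-fold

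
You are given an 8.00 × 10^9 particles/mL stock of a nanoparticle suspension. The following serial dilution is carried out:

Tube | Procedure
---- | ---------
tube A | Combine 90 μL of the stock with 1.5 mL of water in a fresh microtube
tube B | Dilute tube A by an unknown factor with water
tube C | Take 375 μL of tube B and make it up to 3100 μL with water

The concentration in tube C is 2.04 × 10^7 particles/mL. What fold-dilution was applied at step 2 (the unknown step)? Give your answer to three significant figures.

Step 1: 90 μL + 1.5 mL = 1590 μL total → factor 1590/90 = 17.667
Step 2: unknown factor x
Step 3: 375 μL brought to 3100 μL → factor 3100/375 = 8.2667
Product of known-step factors = 146.04
Overall factor = 8.00 × 10^9 particles/mL / (2.04 × 10^7 particles/mL) = 392.16
x = 392.16 / 146.04 = 2.69

2.69-fold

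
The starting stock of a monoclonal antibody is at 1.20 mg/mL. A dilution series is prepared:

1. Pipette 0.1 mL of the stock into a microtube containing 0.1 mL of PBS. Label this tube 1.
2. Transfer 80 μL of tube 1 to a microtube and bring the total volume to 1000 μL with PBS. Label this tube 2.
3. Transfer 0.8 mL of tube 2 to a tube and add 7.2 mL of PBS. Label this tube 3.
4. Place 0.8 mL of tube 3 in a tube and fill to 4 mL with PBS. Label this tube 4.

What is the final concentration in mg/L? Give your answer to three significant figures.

Step 1: 0.1 mL + 0.1 mL = 0.2 mL total → factor 0.2/0.1 = 2
Step 2: 80 μL brought to 1000 μL → factor 1000/80 = 12.5
Step 3: 0.8 mL + 7.2 mL = 8 mL total → factor 8/0.8 = 10
Step 4: 0.8 mL brought to 4 mL → factor 4/0.8 = 5
Overall dilution factor = 2 × 12.5 × 10 × 5 = 1250
Final = 1.20 mg/mL / 1250 = 0.0009600 mg/mL = 0.960 mg/L

0.960 mg/L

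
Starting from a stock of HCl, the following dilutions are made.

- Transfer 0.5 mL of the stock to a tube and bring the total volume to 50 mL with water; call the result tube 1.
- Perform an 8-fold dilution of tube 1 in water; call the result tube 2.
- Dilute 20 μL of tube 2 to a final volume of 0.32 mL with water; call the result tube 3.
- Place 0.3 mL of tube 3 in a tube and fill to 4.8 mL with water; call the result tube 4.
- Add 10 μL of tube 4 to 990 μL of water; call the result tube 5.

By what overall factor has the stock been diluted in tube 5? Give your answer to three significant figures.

Step 1: 0.5 mL brought to 50 mL → factor 50/0.5 = 100
Step 2: 8-fold → factor 8
Step 3: 20 μL brought to 0.32 mL → factor 320/20 = 16
Step 4: 0.3 mL brought to 4.8 mL → factor 4.8/0.3 = 16
Step 5: 10 μL + 990 μL = 1000 μL total → factor 1000/10 = 100
Overall dilution factor = 100 × 8 × 16 × 16 × 100 = 2.048 × 10^7

2.05 × 10^7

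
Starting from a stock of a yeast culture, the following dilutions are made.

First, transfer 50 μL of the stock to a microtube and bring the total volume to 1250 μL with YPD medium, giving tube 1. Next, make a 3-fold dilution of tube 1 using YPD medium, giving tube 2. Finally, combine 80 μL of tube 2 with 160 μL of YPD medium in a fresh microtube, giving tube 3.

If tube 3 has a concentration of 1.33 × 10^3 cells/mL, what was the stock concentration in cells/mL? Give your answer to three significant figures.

2.99 × 10^5 cells/mL

Step 1: 50 μL brought to 1250 μL → factor 1250/50 = 25
Step 2: 3-fold → factor 3
Step 3: 80 μL + 160 μL = 240 μL total → factor 240/80 = 3
Overall dilution factor = 25 × 3 × 3 = 225
Stock = 1.33 × 10^3 cells/mL × 225 = 2.99 × 10^5 cells/mL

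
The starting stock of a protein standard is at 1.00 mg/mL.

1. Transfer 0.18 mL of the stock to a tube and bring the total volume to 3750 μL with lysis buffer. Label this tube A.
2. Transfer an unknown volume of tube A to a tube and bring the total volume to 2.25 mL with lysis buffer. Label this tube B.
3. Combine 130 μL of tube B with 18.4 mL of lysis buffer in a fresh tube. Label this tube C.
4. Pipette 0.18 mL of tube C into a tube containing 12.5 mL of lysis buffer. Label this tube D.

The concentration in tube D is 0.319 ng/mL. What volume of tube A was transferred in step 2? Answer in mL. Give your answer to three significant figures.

Step 1: 0.18 mL brought to 3750 μL → factor 3.75/0.18 = 20.833
Step 2: v brought to 2.25 mL → factor = 2.25 mL/v
Step 3: 130 μL + 18.4 mL = 18530 μL total → factor 18530/130 = 142.54
Step 4: 0.18 mL + 12.5 mL = 12.68 mL total → factor 12.68/0.18 = 70.444
Product of known-step factors = 2.0919 × 10^5
Overall factor = 1.00 mg/mL / (0.319 ng/mL) = 3.1348 × 10^6
Step-2 factor = 3.1348 × 10^6 / 2.0919 × 10^5 = 14.986
v = 2.25 mL / 14.986 = 0.150 mL

0.150 mL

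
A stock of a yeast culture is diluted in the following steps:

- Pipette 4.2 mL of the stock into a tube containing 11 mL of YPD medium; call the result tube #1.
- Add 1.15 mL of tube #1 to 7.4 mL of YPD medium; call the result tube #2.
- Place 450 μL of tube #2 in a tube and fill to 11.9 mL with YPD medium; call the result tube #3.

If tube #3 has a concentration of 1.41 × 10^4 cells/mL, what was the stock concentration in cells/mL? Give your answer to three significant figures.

1.00 × 10^7 cells/mL

Step 1: 4.2 mL + 11 mL = 15.2 mL total → factor 15.2/4.2 = 3.619
Step 2: 1.15 mL + 7.4 mL = 8.55 mL total → factor 8.55/1.15 = 7.4348
Step 3: 450 μL brought to 11.9 mL → factor 11900/450 = 26.444
Overall dilution factor = 3.619 × 7.4348 × 26.444 = 711.54
Stock = 1.41 × 10^4 cells/mL × 711.54 = 1.00 × 10^7 cells/mL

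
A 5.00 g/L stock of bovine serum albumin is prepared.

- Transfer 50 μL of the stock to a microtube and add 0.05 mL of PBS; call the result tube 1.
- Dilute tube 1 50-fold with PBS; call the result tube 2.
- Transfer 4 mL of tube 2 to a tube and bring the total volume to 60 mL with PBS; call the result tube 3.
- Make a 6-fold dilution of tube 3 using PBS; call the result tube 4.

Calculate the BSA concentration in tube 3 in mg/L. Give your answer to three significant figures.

Step 1: 50 μL + 0.05 mL = 100 μL total → factor 100/50 = 2
Step 2: 50-fold → factor 50
Step 3: 4 mL brought to 60 mL → factor 60/4 = 15
Dilution factor through tube 3 = 2 × 50 × 15 = 1500
[tube 3] = 5.00 g/L / 1500 = 0.003333 g/L = 3.33 mg/L

3.33 mg/L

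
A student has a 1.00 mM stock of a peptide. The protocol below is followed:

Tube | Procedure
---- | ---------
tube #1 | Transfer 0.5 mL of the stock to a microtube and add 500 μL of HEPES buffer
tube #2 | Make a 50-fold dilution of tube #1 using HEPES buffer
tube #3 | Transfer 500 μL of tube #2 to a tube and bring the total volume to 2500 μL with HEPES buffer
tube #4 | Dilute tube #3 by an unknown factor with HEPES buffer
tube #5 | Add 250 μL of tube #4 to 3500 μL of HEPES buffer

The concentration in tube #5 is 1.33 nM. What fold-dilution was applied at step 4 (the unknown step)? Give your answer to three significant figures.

Step 1: 0.5 mL + 500 μL = 1 mL total → factor 1/0.5 = 2
Step 2: 50-fold → factor 50
Step 3: 500 μL brought to 2500 μL → factor 2500/500 = 5
Step 4: unknown factor x
Step 5: 250 μL + 3500 μL = 3750 μL total → factor 3750/250 = 15
Product of known-step factors = 7500
Overall factor = 1.00 mM / (1.33 nM) = 7.5188 × 10^5
x = 7.5188 × 10^5 / 7500 = 100

100-fold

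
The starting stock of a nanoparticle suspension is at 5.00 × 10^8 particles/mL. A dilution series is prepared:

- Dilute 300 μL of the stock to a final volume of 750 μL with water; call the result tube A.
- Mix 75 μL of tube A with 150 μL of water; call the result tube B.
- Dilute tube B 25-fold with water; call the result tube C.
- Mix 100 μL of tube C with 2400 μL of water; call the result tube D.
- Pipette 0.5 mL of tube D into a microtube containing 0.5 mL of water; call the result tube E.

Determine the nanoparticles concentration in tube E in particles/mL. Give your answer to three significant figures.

Step 1: 300 μL brought to 750 μL → factor 750/300 = 2.5
Step 2: 75 μL + 150 μL = 225 μL total → factor 225/75 = 3
Step 3: 25-fold → factor 25
Step 4: 100 μL + 2400 μL = 2500 μL total → factor 2500/100 = 25
Step 5: 0.5 mL + 0.5 mL = 1 mL total → factor 1/0.5 = 2
Overall dilution factor = 2.5 × 3 × 25 × 25 × 2 = 9375
Final = 5.00 × 10^8 particles/mL / 9375 = 5.33 × 10^4 particles/mL

5.33 × 10^4 particles/mL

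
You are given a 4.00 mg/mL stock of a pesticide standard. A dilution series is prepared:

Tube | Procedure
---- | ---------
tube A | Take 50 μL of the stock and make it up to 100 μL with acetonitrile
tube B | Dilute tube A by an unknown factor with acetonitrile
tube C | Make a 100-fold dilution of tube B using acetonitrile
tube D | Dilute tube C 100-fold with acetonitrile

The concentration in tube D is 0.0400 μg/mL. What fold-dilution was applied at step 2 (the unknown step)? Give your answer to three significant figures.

Step 1: 50 μL brought to 100 μL → factor 100/50 = 2
Step 2: unknown factor x
Step 3: 100-fold → factor 100
Step 4: 100-fold → factor 100
Product of known-step factors = 20000
Overall factor = 4.00 mg/mL / (0.0400 μg/mL) = 1 × 10^5
x = 1 × 10^5 / 20000 = 5.00

5.00-fold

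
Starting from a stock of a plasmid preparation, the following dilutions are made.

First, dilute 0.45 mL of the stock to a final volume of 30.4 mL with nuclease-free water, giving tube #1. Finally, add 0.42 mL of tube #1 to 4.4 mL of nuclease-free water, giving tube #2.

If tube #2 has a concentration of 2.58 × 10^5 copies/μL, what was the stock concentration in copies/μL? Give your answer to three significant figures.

Step 1: 0.45 mL brought to 30.4 mL → factor 30.4/0.45 = 67.556
Step 2: 0.42 mL + 4.4 mL = 4.82 mL total → factor 4.82/0.42 = 11.476
Overall dilution factor = 67.556 × 11.476 = 775.28
Stock = 2.58 × 10^5 copies/μL × 775.28 = 2.00 × 10^8 copies/μL

2.00 × 10^8 copies/μL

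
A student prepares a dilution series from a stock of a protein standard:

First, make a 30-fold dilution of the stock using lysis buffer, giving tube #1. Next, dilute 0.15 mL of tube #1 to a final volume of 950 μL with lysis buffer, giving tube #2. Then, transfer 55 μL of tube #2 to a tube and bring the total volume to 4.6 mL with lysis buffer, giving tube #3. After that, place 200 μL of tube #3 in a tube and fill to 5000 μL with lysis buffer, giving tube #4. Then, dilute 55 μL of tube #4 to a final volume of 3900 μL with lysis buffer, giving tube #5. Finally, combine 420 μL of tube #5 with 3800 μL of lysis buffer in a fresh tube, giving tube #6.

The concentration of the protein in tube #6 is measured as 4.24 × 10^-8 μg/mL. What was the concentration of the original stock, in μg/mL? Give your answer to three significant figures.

12.0 μg/mL

Step 1: 30-fold → factor 30
Step 2: 0.15 mL brought to 950 μL → factor 0.95/0.15 = 6.3333
Step 3: 55 μL brought to 4.6 mL → factor 4600/55 = 83.636
Step 4: 200 μL brought to 5000 μL → factor 5000/200 = 25
Step 5: 55 μL brought to 3900 μL → factor 3900/55 = 70.909
Step 6: 420 μL + 3800 μL = 4220 μL total → factor 4220/420 = 10.048
Overall dilution factor = 30 × 6.3333 × 83.636 × 25 × 70.909 × 10.048 = 2.8304 × 10^8
Stock = 4.24 × 10^-8 μg/mL × 2.8304 × 10^8 = 12.0 μg/mL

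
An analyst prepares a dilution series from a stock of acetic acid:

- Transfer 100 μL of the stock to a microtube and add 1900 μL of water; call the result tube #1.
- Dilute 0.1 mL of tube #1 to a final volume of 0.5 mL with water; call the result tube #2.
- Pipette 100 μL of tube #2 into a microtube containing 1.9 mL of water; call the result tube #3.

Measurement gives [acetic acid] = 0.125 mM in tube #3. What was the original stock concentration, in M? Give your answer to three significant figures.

Step 1: 100 μL + 1900 μL = 2000 μL total → factor 2000/100 = 20
Step 2: 0.1 mL brought to 0.5 mL → factor 0.5/0.1 = 5
Step 3: 100 μL + 1.9 mL = 2000 μL total → factor 2000/100 = 20
Overall dilution factor = 20 × 5 × 20 = 2000
Stock = 0.125 mM × 2000 = 250.0 mM = 0.250 M

0.250 M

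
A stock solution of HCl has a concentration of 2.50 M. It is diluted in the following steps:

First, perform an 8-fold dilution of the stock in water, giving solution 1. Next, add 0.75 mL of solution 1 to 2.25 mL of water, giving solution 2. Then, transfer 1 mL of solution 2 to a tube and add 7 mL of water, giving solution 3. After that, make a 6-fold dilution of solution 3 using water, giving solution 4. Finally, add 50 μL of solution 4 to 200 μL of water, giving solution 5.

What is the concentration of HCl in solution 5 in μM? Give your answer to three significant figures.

326 μM

Step 1: 8-fold → factor 8
Step 2: 0.75 mL + 2.25 mL = 3 mL total → factor 3/0.75 = 4
Step 3: 1 mL + 7 mL = 8 mL total → factor 8/1 = 8
Step 4: 6-fold → factor 6
Step 5: 50 μL + 200 μL = 250 μL total → factor 250/50 = 5
Overall dilution factor = 8 × 4 × 8 × 6 × 5 = 7680
Final = 2.50 M / 7680 = 0.0003255 M = 326 μM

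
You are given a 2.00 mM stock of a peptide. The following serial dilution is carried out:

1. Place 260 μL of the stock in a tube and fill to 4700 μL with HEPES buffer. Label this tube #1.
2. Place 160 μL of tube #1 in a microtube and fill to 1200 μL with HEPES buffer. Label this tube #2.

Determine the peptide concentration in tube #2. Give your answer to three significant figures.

0.0148 mM

Step 1: 260 μL brought to 4700 μL → factor 4700/260 = 18.077
Step 2: 160 μL brought to 1200 μL → factor 1200/160 = 7.5
Overall dilution factor = 18.077 × 7.5 = 135.58
Final = 2.00 mM / 135.58 = 0.0148 mM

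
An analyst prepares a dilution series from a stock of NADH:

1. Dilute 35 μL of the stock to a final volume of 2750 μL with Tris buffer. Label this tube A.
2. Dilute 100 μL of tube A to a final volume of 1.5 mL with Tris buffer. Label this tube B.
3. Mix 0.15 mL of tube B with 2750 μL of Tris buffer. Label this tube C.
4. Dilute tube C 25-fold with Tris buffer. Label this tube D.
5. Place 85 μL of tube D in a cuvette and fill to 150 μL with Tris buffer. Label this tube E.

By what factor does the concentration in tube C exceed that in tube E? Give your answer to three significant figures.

44.1

Step 1: 35 μL brought to 2750 μL → factor 2750/35 = 78.571
Step 2: 100 μL brought to 1.5 mL → factor 1500/100 = 15
Step 3: 0.15 mL + 2750 μL = 2.9 mL total → factor 2.9/0.15 = 19.333
Step 4: 25-fold → factor 25
Step 5: 85 μL brought to 150 μL → factor 150/85 = 1.7647
Dilution factor to tube C = 22786; to tube E = 1.0053 × 10^6
[tube C]/[tube E] = (factor to tube E)/(factor to tube C) = 1.0053 × 10^6/22786 = 44.1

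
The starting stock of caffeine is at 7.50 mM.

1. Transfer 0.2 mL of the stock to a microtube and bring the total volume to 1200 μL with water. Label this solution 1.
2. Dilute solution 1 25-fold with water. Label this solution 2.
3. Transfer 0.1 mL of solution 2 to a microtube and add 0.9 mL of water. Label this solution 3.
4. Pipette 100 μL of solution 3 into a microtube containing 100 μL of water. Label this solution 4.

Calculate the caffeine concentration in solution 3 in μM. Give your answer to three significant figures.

5.00 μM

Step 1: 0.2 mL brought to 1200 μL → factor 1.2/0.2 = 6
Step 2: 25-fold → factor 25
Step 3: 0.1 mL + 0.9 mL = 1 mL total → factor 1/0.1 = 10
Dilution factor through solution 3 = 6 × 25 × 10 = 1500
[solution 3] = 7.50 mM / 1500 = 0.005000 mM = 5.00 μM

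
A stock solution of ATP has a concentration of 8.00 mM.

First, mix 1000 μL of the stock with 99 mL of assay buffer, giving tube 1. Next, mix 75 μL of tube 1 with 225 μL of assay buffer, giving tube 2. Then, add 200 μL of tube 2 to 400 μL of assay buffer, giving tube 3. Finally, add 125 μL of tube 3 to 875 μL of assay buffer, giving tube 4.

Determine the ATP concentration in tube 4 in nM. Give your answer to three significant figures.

Step 1: 1000 μL + 99 mL = 1 × 10^5 μL total → factor 1 × 10^5/1000 = 100
Step 2: 75 μL + 225 μL = 300 μL total → factor 300/75 = 4
Step 3: 200 μL + 400 μL = 600 μL total → factor 600/200 = 3
Step 4: 125 μL + 875 μL = 1000 μL total → factor 1000/125 = 8
Overall dilution factor = 100 × 4 × 3 × 8 = 9600
Final = 8.00 mM / 9600 = 0.0008333 mM = 833 nM

833 nM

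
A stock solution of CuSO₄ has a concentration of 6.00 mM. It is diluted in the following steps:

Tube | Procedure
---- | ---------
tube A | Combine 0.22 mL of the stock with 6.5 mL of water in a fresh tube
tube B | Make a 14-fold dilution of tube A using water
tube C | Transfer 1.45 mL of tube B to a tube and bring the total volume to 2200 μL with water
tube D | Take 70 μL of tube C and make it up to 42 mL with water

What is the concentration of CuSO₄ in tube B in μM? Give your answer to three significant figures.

Step 1: 0.22 mL + 6.5 mL = 6.72 mL total → factor 6.72/0.22 = 30.545
Step 2: 14-fold → factor 14
Dilution factor through tube B = 30.545 × 14 = 427.64
[tube B] = 6.00 mM / 427.64 = 0.01403 mM = 14.0 μM

14.0 μM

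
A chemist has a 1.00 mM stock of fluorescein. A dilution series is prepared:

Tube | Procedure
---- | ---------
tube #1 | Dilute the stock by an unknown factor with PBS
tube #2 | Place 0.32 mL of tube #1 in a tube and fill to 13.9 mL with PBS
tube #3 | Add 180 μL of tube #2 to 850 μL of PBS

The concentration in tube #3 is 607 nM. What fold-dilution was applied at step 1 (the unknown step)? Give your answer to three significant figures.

Step 1: unknown factor x
Step 2: 0.32 mL brought to 13.9 mL → factor 13.9/0.32 = 43.438
Step 3: 180 μL + 850 μL = 1030 μL total → factor 1030/180 = 5.7222
Product of known-step factors = 248.56
Overall factor = 1.00 mM / (607 nM) = 1647.4
x = 1647.4 / 248.56 = 6.63

6.63-fold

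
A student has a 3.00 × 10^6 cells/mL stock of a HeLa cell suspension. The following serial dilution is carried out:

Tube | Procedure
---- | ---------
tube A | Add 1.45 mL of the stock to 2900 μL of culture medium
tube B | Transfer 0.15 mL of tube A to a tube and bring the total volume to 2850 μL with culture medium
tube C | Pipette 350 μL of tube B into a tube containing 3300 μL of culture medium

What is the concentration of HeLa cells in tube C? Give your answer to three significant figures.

Step 1: 1.45 mL + 2900 μL = 4.35 mL total → factor 4.35/1.45 = 3
Step 2: 0.15 mL brought to 2850 μL → factor 2.85/0.15 = 19
Step 3: 350 μL + 3300 μL = 3650 μL total → factor 3650/350 = 10.429
Overall dilution factor = 3 × 19 × 10.429 = 594.43
Final = 3.00 × 10^6 cells/mL / 594.43 = 5.05 × 10^3 cells/mL

5.05 × 10^3 cells/mL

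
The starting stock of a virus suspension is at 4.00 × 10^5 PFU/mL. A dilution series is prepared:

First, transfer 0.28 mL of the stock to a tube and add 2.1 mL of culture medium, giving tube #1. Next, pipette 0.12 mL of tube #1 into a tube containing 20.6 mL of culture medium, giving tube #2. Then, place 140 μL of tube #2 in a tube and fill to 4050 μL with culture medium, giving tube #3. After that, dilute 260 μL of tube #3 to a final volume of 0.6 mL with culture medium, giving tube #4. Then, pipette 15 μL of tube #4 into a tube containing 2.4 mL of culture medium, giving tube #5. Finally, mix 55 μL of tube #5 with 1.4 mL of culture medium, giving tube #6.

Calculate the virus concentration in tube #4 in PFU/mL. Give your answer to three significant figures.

Step 1: 0.28 mL + 2.1 mL = 2.38 mL total → factor 2.38/0.28 = 8.5
Step 2: 0.12 mL + 20.6 mL = 20.72 mL total → factor 20.72/0.12 = 172.67
Step 3: 140 μL brought to 4050 μL → factor 4050/140 = 28.929
Step 4: 260 μL brought to 0.6 mL → factor 600/260 = 2.3077
Dilution factor through tube #4 = 8.5 × 172.67 × 28.929 × 2.3077 = 97979
[tube #4] = 4.00 × 10^5 PFU/mL / 97979 = 4.08 PFU/mL

4.08 PFU/mL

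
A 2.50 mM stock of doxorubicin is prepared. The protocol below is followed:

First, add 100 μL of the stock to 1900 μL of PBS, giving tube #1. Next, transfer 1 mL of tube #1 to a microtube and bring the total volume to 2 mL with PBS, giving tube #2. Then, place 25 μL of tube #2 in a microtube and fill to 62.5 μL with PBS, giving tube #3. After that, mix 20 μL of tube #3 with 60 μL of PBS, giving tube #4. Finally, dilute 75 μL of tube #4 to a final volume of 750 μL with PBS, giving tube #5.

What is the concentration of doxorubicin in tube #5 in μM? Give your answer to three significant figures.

Step 1: 100 μL + 1900 μL = 2000 μL total → factor 2000/100 = 20
Step 2: 1 mL brought to 2 mL → factor 2/1 = 2
Step 3: 25 μL brought to 62.5 μL → factor 62.5/25 = 2.5
Step 4: 20 μL + 60 μL = 80 μL total → factor 80/20 = 4
Step 5: 75 μL brought to 750 μL → factor 750/75 = 10
Overall dilution factor = 20 × 2 × 2.5 × 4 × 10 = 4000
Final = 2.50 mM / 4000 = 0.0006250 mM = 0.625 μM

0.625 μM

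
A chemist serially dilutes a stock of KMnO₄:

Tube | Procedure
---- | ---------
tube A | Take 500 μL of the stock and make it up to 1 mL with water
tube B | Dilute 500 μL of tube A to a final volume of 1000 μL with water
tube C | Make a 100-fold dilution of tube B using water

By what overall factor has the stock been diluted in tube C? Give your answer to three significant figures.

400

Step 1: 500 μL brought to 1 mL → factor 1000/500 = 2
Step 2: 500 μL brought to 1000 μL → factor 1000/500 = 2
Step 3: 100-fold → factor 100
Overall dilution factor = 2 × 2 × 100 = 400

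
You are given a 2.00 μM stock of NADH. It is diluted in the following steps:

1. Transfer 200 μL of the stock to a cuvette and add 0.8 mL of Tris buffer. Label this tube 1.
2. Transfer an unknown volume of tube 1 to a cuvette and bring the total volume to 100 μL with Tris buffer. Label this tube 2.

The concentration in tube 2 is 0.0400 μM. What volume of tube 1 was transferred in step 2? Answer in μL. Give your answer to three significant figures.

10.0 μL

Step 1: 200 μL + 0.8 mL = 1000 μL total → factor 1000/200 = 5
Step 2: v brought to 100 μL → factor = 100 μL/v
Product of known-step factors = 5
Overall factor = 2.00 μM / (0.0400 μM) = 50
Step-2 factor = 50 / 5 = 10
v = 100 μL / 10 = 10.0 μL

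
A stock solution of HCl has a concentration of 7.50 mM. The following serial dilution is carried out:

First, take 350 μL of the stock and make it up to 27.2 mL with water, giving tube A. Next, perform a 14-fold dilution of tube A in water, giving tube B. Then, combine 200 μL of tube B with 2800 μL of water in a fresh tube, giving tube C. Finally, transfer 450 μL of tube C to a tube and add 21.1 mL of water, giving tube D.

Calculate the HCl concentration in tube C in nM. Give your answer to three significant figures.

460 nM

Step 1: 350 μL brought to 27.2 mL → factor 27200/350 = 77.714
Step 2: 14-fold → factor 14
Step 3: 200 μL + 2800 μL = 3000 μL total → factor 3000/200 = 15
Dilution factor through tube C = 77.714 × 14 × 15 = 16320
[tube C] = 7.50 mM / 16320 = 0.0004596 mM = 460 nM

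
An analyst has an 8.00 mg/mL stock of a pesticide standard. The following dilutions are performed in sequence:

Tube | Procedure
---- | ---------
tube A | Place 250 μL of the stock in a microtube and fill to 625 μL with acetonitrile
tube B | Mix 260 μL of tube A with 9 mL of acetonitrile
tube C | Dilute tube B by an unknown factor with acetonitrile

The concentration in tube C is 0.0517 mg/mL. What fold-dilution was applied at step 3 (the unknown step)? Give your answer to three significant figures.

Step 1: 250 μL brought to 625 μL → factor 625/250 = 2.5
Step 2: 260 μL + 9 mL = 9260 μL total → factor 9260/260 = 35.615
Step 3: unknown factor x
Product of known-step factors = 89.038
Overall factor = 8.00 mg/mL / (0.0517 mg/mL) = 154.74
x = 154.74 / 89.038 = 1.74

1.74-fold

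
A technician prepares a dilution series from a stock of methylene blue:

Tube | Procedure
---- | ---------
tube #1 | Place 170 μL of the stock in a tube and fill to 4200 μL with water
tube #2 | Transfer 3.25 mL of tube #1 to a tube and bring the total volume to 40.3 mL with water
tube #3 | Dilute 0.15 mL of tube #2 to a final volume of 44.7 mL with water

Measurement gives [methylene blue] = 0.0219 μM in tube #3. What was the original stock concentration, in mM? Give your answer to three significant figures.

2.00 mM

Step 1: 170 μL brought to 4200 μL → factor 4200/170 = 24.706
Step 2: 3.25 mL brought to 40.3 mL → factor 40.3/3.25 = 12.4
Step 3: 0.15 mL brought to 44.7 mL → factor 44.7/0.15 = 298
Overall dilution factor = 24.706 × 12.4 × 298 = 91293
Stock = 0.0219 μM × 91293 = 1999 μM = 2.00 mM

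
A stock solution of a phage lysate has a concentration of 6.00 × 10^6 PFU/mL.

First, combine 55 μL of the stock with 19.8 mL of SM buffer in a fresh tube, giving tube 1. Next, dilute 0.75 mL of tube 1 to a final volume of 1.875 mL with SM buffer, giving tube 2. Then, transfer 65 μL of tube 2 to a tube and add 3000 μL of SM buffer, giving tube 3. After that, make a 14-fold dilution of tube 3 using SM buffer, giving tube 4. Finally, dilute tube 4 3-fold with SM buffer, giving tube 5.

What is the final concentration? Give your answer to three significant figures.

Step 1: 55 μL + 19.8 mL = 19855 μL total → factor 19855/55 = 361
Step 2: 0.75 mL brought to 1.875 mL → factor 1.875/0.75 = 2.5
Step 3: 65 μL + 3000 μL = 3065 μL total → factor 3065/65 = 47.154
Step 4: 14-fold → factor 14
Step 5: 3-fold → factor 3
Overall dilution factor = 361 × 2.5 × 47.154 × 14 × 3 = 1.7874 × 10^6
Final = 6.00 × 10^6 PFU/mL / 1.7874 × 10^6 = 3.36 PFU/mL

3.36 PFU/mL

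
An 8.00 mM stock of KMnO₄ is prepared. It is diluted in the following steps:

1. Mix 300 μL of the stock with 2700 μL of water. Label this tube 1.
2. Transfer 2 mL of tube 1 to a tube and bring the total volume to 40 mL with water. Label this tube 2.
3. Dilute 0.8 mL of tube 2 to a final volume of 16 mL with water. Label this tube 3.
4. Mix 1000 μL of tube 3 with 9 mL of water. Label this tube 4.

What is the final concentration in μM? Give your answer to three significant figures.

Step 1: 300 μL + 2700 μL = 3000 μL total → factor 3000/300 = 10
Step 2: 2 mL brought to 40 mL → factor 40/2 = 20
Step 3: 0.8 mL brought to 16 mL → factor 16/0.8 = 20
Step 4: 1000 μL + 9 mL = 10000 μL total → factor 10000/1000 = 10
Overall dilution factor = 10 × 20 × 20 × 10 = 40000
Final = 8.00 mM / 40000 = 0.0002000 mM = 0.200 μM

0.200 μM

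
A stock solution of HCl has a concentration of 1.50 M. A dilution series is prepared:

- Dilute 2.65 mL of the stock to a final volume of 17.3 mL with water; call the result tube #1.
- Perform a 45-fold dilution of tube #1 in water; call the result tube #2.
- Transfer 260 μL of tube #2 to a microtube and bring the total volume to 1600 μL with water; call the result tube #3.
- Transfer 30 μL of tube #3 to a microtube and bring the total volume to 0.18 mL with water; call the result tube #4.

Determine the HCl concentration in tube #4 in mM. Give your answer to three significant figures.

Step 1: 2.65 mL brought to 17.3 mL → factor 17.3/2.65 = 6.5283
Step 2: 45-fold → factor 45
Step 3: 260 μL brought to 1600 μL → factor 1600/260 = 6.1538
Step 4: 30 μL brought to 0.18 mL → factor 180/30 = 6
Overall dilution factor = 6.5283 × 45 × 6.1538 × 6 = 10847
Final = 1.50 M / 10847 = 0.0001383 M = 0.138 mM

0.138 mM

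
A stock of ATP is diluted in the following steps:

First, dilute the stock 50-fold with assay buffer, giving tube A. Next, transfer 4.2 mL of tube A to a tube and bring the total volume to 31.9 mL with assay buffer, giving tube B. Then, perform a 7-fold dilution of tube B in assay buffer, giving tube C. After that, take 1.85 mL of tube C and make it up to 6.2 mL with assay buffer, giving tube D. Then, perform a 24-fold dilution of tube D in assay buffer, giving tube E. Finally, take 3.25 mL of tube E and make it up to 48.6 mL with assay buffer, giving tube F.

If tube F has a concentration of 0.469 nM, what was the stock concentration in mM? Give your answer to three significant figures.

Step 1: 50-fold → factor 50
Step 2: 4.2 mL brought to 31.9 mL → factor 31.9/4.2 = 7.5952
Step 3: 7-fold → factor 7
Step 4: 1.85 mL brought to 6.2 mL → factor 6.2/1.85 = 3.3514
Step 5: 24-fold → factor 24
Step 6: 3.25 mL brought to 48.6 mL → factor 48.6/3.25 = 14.954
Overall dilution factor = 50 × 7.5952 × 7 × 3.3514 × 24 × 14.954 = 3.1974 × 10^6
Stock = 0.469 nM × 3.1974 × 10^6 = 1.500 × 10^6 nM = 1.50 mM

1.50 mM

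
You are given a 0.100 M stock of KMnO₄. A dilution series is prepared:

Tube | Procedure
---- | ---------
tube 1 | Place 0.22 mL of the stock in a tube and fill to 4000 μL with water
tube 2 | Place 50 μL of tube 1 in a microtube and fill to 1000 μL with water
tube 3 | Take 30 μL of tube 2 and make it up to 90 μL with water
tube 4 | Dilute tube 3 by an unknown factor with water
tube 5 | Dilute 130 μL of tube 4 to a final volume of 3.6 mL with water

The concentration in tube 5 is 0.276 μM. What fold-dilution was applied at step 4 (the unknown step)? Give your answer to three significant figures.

Step 1: 0.22 mL brought to 4000 μL → factor 4/0.22 = 18.182
Step 2: 50 μL brought to 1000 μL → factor 1000/50 = 20
Step 3: 30 μL brought to 90 μL → factor 90/30 = 3
Step 4: unknown factor x
Step 5: 130 μL brought to 3.6 mL → factor 3600/130 = 27.692
Product of known-step factors = 30210
Overall factor = 0.100 M / (0.276 μM) = 3.6232 × 10^5
x = 3.6232 × 10^5 / 30210 = 12.0

12.0-fold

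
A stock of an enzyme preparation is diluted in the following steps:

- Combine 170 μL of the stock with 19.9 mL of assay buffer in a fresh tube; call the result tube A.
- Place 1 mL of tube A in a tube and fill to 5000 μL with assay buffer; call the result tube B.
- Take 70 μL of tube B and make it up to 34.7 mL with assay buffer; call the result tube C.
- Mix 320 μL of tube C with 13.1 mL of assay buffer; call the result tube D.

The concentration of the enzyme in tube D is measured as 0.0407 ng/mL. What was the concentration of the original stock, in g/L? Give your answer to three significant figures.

0.499 g/L

Step 1: 170 μL + 19.9 mL = 20070 μL total → factor 20070/170 = 118.06
Step 2: 1 mL brought to 5000 μL → factor 5/1 = 5
Step 3: 70 μL brought to 34.7 mL → factor 34700/70 = 495.71
Step 4: 320 μL + 13.1 mL = 13420 μL total → factor 13420/320 = 41.938
Overall dilution factor = 118.06 × 5 × 495.71 × 41.938 = 1.2272 × 10^7
Stock = 0.0407 ng/mL × 1.2272 × 10^7 = 4.995 × 10^5 ng/mL = 0.499 g/L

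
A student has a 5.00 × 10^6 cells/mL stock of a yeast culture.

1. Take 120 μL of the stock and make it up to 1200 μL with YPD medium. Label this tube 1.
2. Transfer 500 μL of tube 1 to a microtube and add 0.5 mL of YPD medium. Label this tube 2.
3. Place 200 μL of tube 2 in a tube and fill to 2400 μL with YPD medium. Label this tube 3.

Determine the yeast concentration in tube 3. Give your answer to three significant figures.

Step 1: 120 μL brought to 1200 μL → factor 1200/120 = 10
Step 2: 500 μL + 0.5 mL = 1000 μL total → factor 1000/500 = 2
Step 3: 200 μL brought to 2400 μL → factor 2400/200 = 12
Overall dilution factor = 10 × 2 × 12 = 240
Final = 5.00 × 10^6 cells/mL / 240 = 2.08 × 10^4 cells/mL

2.08 × 10^4 cells/mL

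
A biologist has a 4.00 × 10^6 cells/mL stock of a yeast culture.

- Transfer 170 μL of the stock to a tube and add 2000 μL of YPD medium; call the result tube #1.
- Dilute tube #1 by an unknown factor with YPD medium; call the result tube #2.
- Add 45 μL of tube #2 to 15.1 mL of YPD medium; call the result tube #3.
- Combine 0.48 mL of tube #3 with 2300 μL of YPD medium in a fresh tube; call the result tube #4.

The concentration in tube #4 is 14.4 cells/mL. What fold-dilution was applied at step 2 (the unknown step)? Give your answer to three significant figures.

11.2-fold

Step 1: 170 μL + 2000 μL = 2170 μL total → factor 2170/170 = 12.765
Step 2: unknown factor x
Step 3: 45 μL + 15.1 mL = 15145 μL total → factor 15145/45 = 336.56
Step 4: 0.48 mL + 2300 μL = 2.78 mL total → factor 2.78/0.48 = 5.7917
Product of known-step factors = 24881
Overall factor = 4.00 × 10^6 cells/mL / (14.4 cells/mL) = 2.7778 × 10^5
x = 2.7778 × 10^5 / 24881 = 11.2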